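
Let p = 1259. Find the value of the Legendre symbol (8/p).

-1

Pull out 2^3: since 1259 ≡ 3 (mod 8), (2/1259) = -1, so (2/1259)^3 = -1.
Reached (1/1259) = 1. Collecting the sign flips along the way, the symbol is -1.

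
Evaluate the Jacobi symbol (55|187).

Reciprocity: 55 ≡ 3 and 187 ≡ 3 (mod 4), so (55/187) = −(187/55).
Reduce top mod 55: now compute (22/55).
Pull out 2: since 55 ≡ 7 (mod 8), (2/55) = +1.
Reciprocity: 11 ≡ 3 and 55 ≡ 3 (mod 4), so (11/55) = −(55/11).
Reduce top mod 11: now compute (0/11).
Top reduces to 0: gcd > 1, so the symbol is 0.

0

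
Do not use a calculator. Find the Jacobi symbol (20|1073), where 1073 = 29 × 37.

-1

Pull out 2^2: since 1073 ≡ 1 (mod 8), (2/1073) = +1, so (2/1073)^2 = +1.
Reciprocity: 5 ≡ 1 and 1073 ≡ 1 (mod 4), so (5/1073) = +(1073/5).
Reduce top mod 5: now compute (3/5).
Reciprocity: 3 ≡ 3 and 5 ≡ 1 (mod 4), so (3/5) = +(5/3).
Reduce top mod 3: now compute (2/3).
Pull out 2: since 3 ≡ 3 (mod 8), (2/3) = -1.
Reached (1/3) = 1. Collecting the sign flips along the way, the symbol is -1.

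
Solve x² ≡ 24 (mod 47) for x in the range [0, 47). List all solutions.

Since 47 ≡ 3 (mod 4), a square root of 24 is 24^((47+1)/4) = 24^12 mod 47.
Repeated squaring: 24^2≡12, 24^4≡3, 24^8≡9 (mod 47).
24^12 = 24^(8+4) ≡ 27 (mod 47).
Check: 27² = 729 ≡ 24 (mod 47). The two roots are 20 and 27.

20, 27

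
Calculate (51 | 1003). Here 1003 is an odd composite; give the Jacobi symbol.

0

Reciprocity: 51 ≡ 3 and 1003 ≡ 3 (mod 4), so (51/1003) = −(1003/51).
Reduce top mod 51: now compute (34/51).
Pull out 2: since 51 ≡ 3 (mod 8), (2/51) = -1.
Reciprocity: 17 ≡ 1 and 51 ≡ 3 (mod 4), so (17/51) = +(51/17).
Reduce top mod 17: now compute (0/17).
Top reduces to 0: gcd > 1, so the symbol is 0.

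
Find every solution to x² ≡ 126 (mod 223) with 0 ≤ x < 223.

Since 223 ≡ 3 (mod 4), a square root of 126 is 126^((223+1)/4) = 126^56 mod 223.
Repeated squaring: 126^2≡43, 126^4≡65, 126^8≡211, 126^16≡144, 126^32≡220 (mod 223).
126^56 = 126^(32+16+8) ≡ 55 (mod 223).
Check: 55² = 3025 ≡ 126 (mod 223). The two roots are 55 and 168.

55, 168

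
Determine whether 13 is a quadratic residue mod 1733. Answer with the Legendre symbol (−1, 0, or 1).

Reciprocity: 13 ≡ 1 and 1733 ≡ 1 (mod 4), so (13/1733) = +(1733/13).
Reduce top mod 13: now compute (4/13).
Pull out 2^2: since 13 ≡ 5 (mod 8), (2/13) = -1, so (2/13)^2 = +1.
Reached (1/13) = 1. Collecting the sign flips along the way, the symbol is +1.

1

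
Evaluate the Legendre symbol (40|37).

Euler's criterion: (40/37) ≡ 3^18 (mod 37).
3^2 ≡ 9 (mod 37)
3^4 ≡ 7 (mod 37)
3^8 ≡ 12 (mod 37)
3^16 ≡ 33 (mod 37)
3^18 = 3^(16+2) ≡ 1 (mod 37).
Result is 1, so (40/37) = 1.

1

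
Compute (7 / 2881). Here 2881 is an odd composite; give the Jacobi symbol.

Reciprocity: 7 ≡ 3 and 2881 ≡ 1 (mod 4), so (7/2881) = +(2881/7).
Reduce top mod 7: now compute (4/7).
Pull out 2^2: since 7 ≡ 7 (mod 8), (2/7) = +1, so (2/7)^2 = +1.
Reached (1/7) = 1. Collecting the sign flips along the way, the symbol is +1.

1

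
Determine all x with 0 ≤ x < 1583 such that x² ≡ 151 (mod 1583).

Since 1583 ≡ 3 (mod 4), a square root of 151 is 151^((1583+1)/4) = 151^396 mod 1583.
Repeated squaring: 151^2≡639, 151^4≡1490, 151^8≡734, 151^16≡536, 151^32≡773, 151^64≡738, 151^128≡92, 151^256≡549 (mod 1583).
151^396 = 151^(256+128+8+4) ≡ 70 (mod 1583).
Check: 70² = 4900 ≡ 151 (mod 1583). The two roots are 70 and 1513.

70, 1513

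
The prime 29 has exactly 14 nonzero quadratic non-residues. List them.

Square k = 1,…,14 (k and 29−k give the same square):
1²=1, 2²=4, 3²=9, 4²=16, 5²=25, 6²≡7, 7²≡20, 8²≡6, 9²≡23, 10²≡13, 11²≡5, 12²≡28, 13²≡24, 14²≡22 (mod 29).
The residues are {1, 4, 5, 6, 7, 9, 13, 16, 20, 22, 23, 24, 25, 28}; the non-residues are the remaining 14 nonzero classes.

2, 3, 8, 10, 11, 12, 14, 15, 17, 18, 19, 21, 26, 27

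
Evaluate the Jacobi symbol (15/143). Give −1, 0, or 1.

Reciprocity: 15 ≡ 3 and 143 ≡ 3 (mod 4), so (15/143) = −(143/15).
Reduce top mod 15: now compute (8/15).
Pull out 2^3: since 15 ≡ 7 (mod 8), (2/15) = +1, so (2/15)^3 = +1.
Reached (1/15) = 1. Collecting the sign flips along the way, the symbol is -1.

-1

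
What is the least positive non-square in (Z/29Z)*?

2

(2/29) = −1, so 2 is the smallest positive non-residue mod 29.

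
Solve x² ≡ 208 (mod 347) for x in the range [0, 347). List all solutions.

Since 347 ≡ 3 (mod 4), a square root of 208 is 208^((347+1)/4) = 208^87 mod 347.
Repeated squaring: 208^2≡236, 208^4≡176, 208^8≡93, 208^16≡321, 208^32≡329, 208^64≡324 (mod 347).
208^87 = 208^(64+16+4+2+1) ≡ 224 (mod 347).
Check: 224² = 50176 ≡ 208 (mod 347). The two roots are 123 and 224.

123, 224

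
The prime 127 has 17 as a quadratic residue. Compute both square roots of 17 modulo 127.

Since 127 ≡ 3 (mod 4), a square root of 17 is 17^((127+1)/4) = 17^32 mod 127.
Repeated squaring: 17^2≡35, 17^4≡82, 17^8≡120, 17^16≡49, 17^32≡115 (mod 127).
17^32 = 17^(32) ≡ 115 (mod 127).
Check: 115² = 13225 ≡ 17 (mod 127). The two roots are 12 and 115.

12, 115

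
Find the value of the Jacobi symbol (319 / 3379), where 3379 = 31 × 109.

-1

Reciprocity: 319 ≡ 3 and 3379 ≡ 3 (mod 4), so (319/3379) = −(3379/319).
Reduce top mod 319: now compute (189/319).
Reciprocity: 189 ≡ 1 and 319 ≡ 3 (mod 4), so (189/319) = +(319/189).
Reduce top mod 189: now compute (130/189).
Pull out 2: since 189 ≡ 5 (mod 8), (2/189) = -1.
Reciprocity: 65 ≡ 1 and 189 ≡ 1 (mod 4), so (65/189) = +(189/65).
Reduce top mod 65: now compute (59/65).
Reciprocity: 59 ≡ 3 and 65 ≡ 1 (mod 4), so (59/65) = +(65/59).
Reduce top mod 59: now compute (6/59).
Pull out 2: since 59 ≡ 3 (mod 8), (2/59) = -1.
Reciprocity: 3 ≡ 3 and 59 ≡ 3 (mod 4), so (3/59) = −(59/3).
Reduce top mod 3: now compute (2/3).
Pull out 2: since 3 ≡ 3 (mod 8), (2/3) = -1.
Reached (1/3) = 1. Collecting the sign flips along the way, the symbol is -1.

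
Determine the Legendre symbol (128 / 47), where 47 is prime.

First reduce: 128 ≡ 34 (mod 47).
Pull out 2: since 47 ≡ 7 (mod 8), (2/47) = +1.
Reciprocity: 17 ≡ 1 and 47 ≡ 3 (mod 4), so (17/47) = +(47/17).
Reduce top mod 17: now compute (13/17).
Reciprocity: 13 ≡ 1 and 17 ≡ 1 (mod 4), so (13/17) = +(17/13).
Reduce top mod 13: now compute (4/13).
Pull out 2^2: since 13 ≡ 5 (mod 8), (2/13) = -1, so (2/13)^2 = +1.
Reached (1/13) = 1. Collecting the sign flips along the way, the symbol is +1.

1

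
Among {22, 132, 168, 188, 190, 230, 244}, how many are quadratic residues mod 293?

(22/293) = +1 → QR.
(132/293) = +1 → QR.
(168/293) = -1 → non-residue.
(188/293) = -1 → non-residue.
(190/293) = -1 → non-residue.
(230/293) = -1 → non-residue.
(244/293) = +1 → QR.
Total quadratic residues among the 7: 3.

3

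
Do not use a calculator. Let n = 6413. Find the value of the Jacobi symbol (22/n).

Pull out 2: since 6413 ≡ 5 (mod 8), (2/6413) = -1.
Reciprocity: 11 ≡ 3 and 6413 ≡ 1 (mod 4), so (11/6413) = +(6413/11).
Reduce top mod 11: now compute (0/11).
Top reduces to 0: gcd > 1, so the symbol is 0.

0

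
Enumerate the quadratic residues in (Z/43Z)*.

Square k = 1,…,21 (k and 43−k give the same square):
1²=1, 2²=4, 3²=9, 4²=16, 5²=25, 6²=36, 7²≡6, 8²≡21, 9²≡38, 10²≡14, 11²≡35, 12²≡15, 13²≡40, 14²≡24, 15²≡10, 16²≡41, 17²≡31, 18²≡23, 19²≡17, 20²≡13, 21²≡11 (mod 43).
So the quadratic residues mod 43 are {1, 4, 6, 9, 10, 11, 13, 14, 15, 16, 17, 21, 23, 24, 25, 31, 35, 36, 38, 40, 41}.

1 4 6 9 10 11 13 14 15 16 17 21 23 24 25 31 35 36 38 40 41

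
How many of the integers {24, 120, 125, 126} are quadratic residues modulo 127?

(24/127) = -1 → non-residue.
(120/127) = +1 → QR.
(125/127) = -1 → non-residue.
(126/127) = -1 → non-residue.
Total quadratic residues among the 4: 1.

1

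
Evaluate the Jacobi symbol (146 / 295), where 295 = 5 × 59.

1

Pull out 2: since 295 ≡ 7 (mod 8), (2/295) = +1.
Reciprocity: 73 ≡ 1 and 295 ≡ 3 (mod 4), so (73/295) = +(295/73).
Reduce top mod 73: now compute (3/73).
Reciprocity: 3 ≡ 3 and 73 ≡ 1 (mod 4), so (3/73) = +(73/3).
Reduce top mod 3: now compute (1/3).
Reached (1/3) = 1. Collecting the sign flips along the way, the symbol is +1.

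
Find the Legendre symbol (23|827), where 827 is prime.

1

Reciprocity: 23 ≡ 3 and 827 ≡ 3 (mod 4), so (23/827) = −(827/23).
Reduce top mod 23: now compute (22/23).
Pull out 2: since 23 ≡ 7 (mod 8), (2/23) = +1.
Reciprocity: 11 ≡ 3 and 23 ≡ 3 (mod 4), so (11/23) = −(23/11).
Reduce top mod 11: now compute (1/11).
Reached (1/11) = 1. Collecting the sign flips along the way, the symbol is +1.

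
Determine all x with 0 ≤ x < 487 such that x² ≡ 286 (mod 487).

Since 487 ≡ 3 (mod 4), a square root of 286 is 286^((487+1)/4) = 286^122 mod 487.
Repeated squaring: 286^2≡467, 286^4≡400, 286^8≡264, 286^16≡55, 286^32≡103, 286^64≡382 (mod 487).
286^122 = 286^(64+32+16+8+2) ≡ 338 (mod 487).
Check: 338² = 114244 ≡ 286 (mod 487). The two roots are 149 and 338.

149, 338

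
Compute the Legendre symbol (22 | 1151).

1

Pull out 2: since 1151 ≡ 7 (mod 8), (2/1151) = +1.
Reciprocity: 11 ≡ 3 and 1151 ≡ 3 (mod 4), so (11/1151) = −(1151/11).
Reduce top mod 11: now compute (7/11).
Reciprocity: 7 ≡ 3 and 11 ≡ 3 (mod 4), so (7/11) = −(11/7).
Reduce top mod 7: now compute (4/7).
Pull out 2^2: since 7 ≡ 7 (mod 8), (2/7) = +1, so (2/7)^2 = +1.
Reached (1/7) = 1. Collecting the sign flips along the way, the symbol is +1.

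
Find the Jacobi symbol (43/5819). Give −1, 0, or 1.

Reciprocity: 43 ≡ 3 and 5819 ≡ 3 (mod 4), so (43/5819) = −(5819/43).
Reduce top mod 43: now compute (14/43).
Pull out 2: since 43 ≡ 3 (mod 8), (2/43) = -1.
Reciprocity: 7 ≡ 3 and 43 ≡ 3 (mod 4), so (7/43) = −(43/7).
Reduce top mod 7: now compute (1/7).
Reached (1/7) = 1. Collecting the sign flips along the way, the symbol is -1.

-1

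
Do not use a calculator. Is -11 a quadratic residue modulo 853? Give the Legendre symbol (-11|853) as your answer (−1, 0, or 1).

First reduce: -11 ≡ 842 (mod 853).
Pull out 2: since 853 ≡ 5 (mod 8), (2/853) = -1.
Reciprocity: 421 ≡ 1 and 853 ≡ 1 (mod 4), so (421/853) = +(853/421).
Reduce top mod 421: now compute (11/421).
Reciprocity: 11 ≡ 3 and 421 ≡ 1 (mod 4), so (11/421) = +(421/11).
Reduce top mod 11: now compute (3/11).
Reciprocity: 3 ≡ 3 and 11 ≡ 3 (mod 4), so (3/11) = −(11/3).
Reduce top mod 3: now compute (2/3).
Pull out 2: since 3 ≡ 3 (mod 8), (2/3) = -1.
Reached (1/3) = 1. Collecting the sign flips along the way, the symbol is -1.

-1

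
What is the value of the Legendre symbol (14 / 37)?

-1

Pull out 2: since 37 ≡ 5 (mod 8), (2/37) = -1.
Reciprocity: 7 ≡ 3 and 37 ≡ 1 (mod 4), so (7/37) = +(37/7).
Reduce top mod 7: now compute (2/7).
Pull out 2: since 7 ≡ 7 (mod 8), (2/7) = +1.
Reached (1/7) = 1. Collecting the sign flips along the way, the symbol is -1.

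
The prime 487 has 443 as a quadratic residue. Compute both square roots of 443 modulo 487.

191, 296

Since 487 ≡ 3 (mod 4), a square root of 443 is 443^((487+1)/4) = 443^122 mod 487.
Repeated squaring: 443^2≡475, 443^4≡144, 443^8≡282, 443^16≡143, 443^32≡482, 443^64≡25 (mod 487).
443^122 = 443^(64+32+16+8+2) ≡ 191 (mod 487).
Check: 191² = 36481 ≡ 443 (mod 487). The two roots are 191 and 296.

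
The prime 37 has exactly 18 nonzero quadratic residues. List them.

Square k = 1,…,18 (k and 37−k give the same square):
1²=1, 2²=4, 3²=9, 4²=16, 5²=25, 6²=36, 7²≡12, 8²≡27, 9²≡7, 10²≡26, 11²≡10, 12²≡33, 13²≡21, 14²≡11, 15²≡3, 16²≡34, 17²≡30, 18²≡28 (mod 37).
So the quadratic residues mod 37 are {1, 3, 4, 7, 9, 10, 11, 12, 16, 21, 25, 26, 27, 28, 30, 33, 34, 36}.

1,3,4,7,9,10,11,12,16,21,25,26,27,28,30,33,34,36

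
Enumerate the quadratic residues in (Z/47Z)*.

Square k = 1,…,23 (k and 47−k give the same square):
1²=1, 2²=4, 3²=9, 4²=16, 5²=25, 6²=36, 7²≡2, 8²≡17, 9²≡34, 10²≡6, 11²≡27, 12²≡3, 13²≡28, 14²≡8, 15²≡37, 16²≡21, 17²≡7, 18²≡42, 19²≡32, 20²≡24, 21²≡18, 22²≡14, 23²≡12 (mod 47).
So the quadratic residues mod 47 are {1, 2, 3, 4, 6, 7, 8, 9, 12, 14, 16, 17, 18, 21, 24, 25, 27, 28, 32, 34, 36, 37, 42}.

1,2,3,4,6,7,8,9,12,14,16,17,18,21,24,25,27,28,32,34,36,37,42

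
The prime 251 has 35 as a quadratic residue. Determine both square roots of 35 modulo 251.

Since 251 ≡ 3 (mod 4), a square root of 35 is 35^((251+1)/4) = 35^63 mod 251.
Repeated squaring: 35^2≡221, 35^4≡147, 35^8≡23, 35^16≡27, 35^32≡227 (mod 251).
35^63 = 35^(32+16+8+4+2+1) ≡ 81 (mod 251).
Check: 81² = 6561 ≡ 35 (mod 251). The two roots are 81 and 170.

81, 170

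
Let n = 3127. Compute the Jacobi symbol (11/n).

-1

Reciprocity: 11 ≡ 3 and 3127 ≡ 3 (mod 4), so (11/3127) = −(3127/11).
Reduce top mod 11: now compute (3/11).
Reciprocity: 3 ≡ 3 and 11 ≡ 3 (mod 4), so (3/11) = −(11/3).
Reduce top mod 3: now compute (2/3).
Pull out 2: since 3 ≡ 3 (mod 8), (2/3) = -1.
Reached (1/3) = 1. Collecting the sign flips along the way, the symbol is -1.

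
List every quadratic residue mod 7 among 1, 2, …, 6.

1 2 4

Square k = 1,…,3 (k and 7−k give the same square):
1²=1, 2²=4, 3²≡2 (mod 7).
So the quadratic residues mod 7 are {1, 2, 4}.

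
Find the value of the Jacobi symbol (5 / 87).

Reciprocity: 5 ≡ 1 and 87 ≡ 3 (mod 4), so (5/87) = +(87/5).
Reduce top mod 5: now compute (2/5).
Pull out 2: since 5 ≡ 5 (mod 8), (2/5) = -1.
Reached (1/5) = 1. Collecting the sign flips along the way, the symbol is -1.

-1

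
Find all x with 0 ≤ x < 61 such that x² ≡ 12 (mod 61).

61 ≡ 1 (mod 4), so we find a root by search.
Trying successive values, 16² = 256 ≡ 12 (mod 61). The other root is 61 − 16 = 45.

16, 45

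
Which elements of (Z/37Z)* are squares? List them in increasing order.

Square k = 1,…,18 (k and 37−k give the same square):
1²=1, 2²=4, 3²=9, 4²=16, 5²=25, 6²=36, 7²≡12, 8²≡27, 9²≡7, 10²≡26, 11²≡10, 12²≡33, 13²≡21, 14²≡11, 15²≡3, 16²≡34, 17²≡30, 18²≡28 (mod 37).
So the quadratic residues mod 37 are {1, 3, 4, 7, 9, 10, 11, 12, 16, 21, 25, 26, 27, 28, 30, 33, 34, 36}.

1,3,4,7,9,10,11,12,16,21,25,26,27,28,30,33,34,36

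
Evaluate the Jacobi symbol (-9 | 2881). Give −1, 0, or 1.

1

First reduce: -9 ≡ 2872 (mod 2881).
Pull out 2^3: since 2881 ≡ 1 (mod 8), (2/2881) = +1, so (2/2881)^3 = +1.
Reciprocity: 359 ≡ 3 and 2881 ≡ 1 (mod 4), so (359/2881) = +(2881/359).
Reduce top mod 359: now compute (9/359).
Reciprocity: 9 ≡ 1 and 359 ≡ 3 (mod 4), so (9/359) = +(359/9).
Reduce top mod 9: now compute (8/9).
Pull out 2^3: since 9 ≡ 1 (mod 8), (2/9) = +1, so (2/9)^3 = +1.
Reached (1/9) = 1. Collecting the sign flips along the way, the symbol is +1.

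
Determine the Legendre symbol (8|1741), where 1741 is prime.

Pull out 2^3: since 1741 ≡ 5 (mod 8), (2/1741) = -1, so (2/1741)^3 = -1.
Reached (1/1741) = 1. Collecting the sign flips along the way, the symbol is -1.

-1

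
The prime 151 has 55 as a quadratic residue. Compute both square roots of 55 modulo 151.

Since 151 ≡ 3 (mod 4), a square root of 55 is 55^((151+1)/4) = 55^38 mod 151.
Repeated squaring: 55^2≡5, 55^4≡25, 55^8≡21, 55^16≡139, 55^32≡144 (mod 151).
55^38 = 55^(32+4+2) ≡ 31 (mod 151).
Check: 31² = 961 ≡ 55 (mod 151). The two roots are 31 and 120.

31, 120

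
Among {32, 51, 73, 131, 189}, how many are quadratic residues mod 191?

(32/191) = +1 → QR.
(51/191) = +1 → QR.
(73/191) = -1 → non-residue.
(131/191) = -1 → non-residue.
(189/191) = -1 → non-residue.
Total quadratic residues among the 5: 2.

2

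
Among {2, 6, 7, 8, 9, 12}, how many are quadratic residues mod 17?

(2/17) = +1 → QR.
(6/17) = -1 → non-residue.
(7/17) = -1 → non-residue.
(8/17) = +1 → QR.
(9/17) = +1 → QR.
(12/17) = -1 → non-residue.
Total quadratic residues among the 6: 3.

3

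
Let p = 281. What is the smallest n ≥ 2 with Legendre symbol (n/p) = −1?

3

(2/281) = +1, so 2 is a residue.
(3/281) = −1, so 3 is the smallest positive non-residue mod 281.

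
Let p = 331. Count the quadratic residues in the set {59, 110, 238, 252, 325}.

(59/331) = -1 → non-residue.
(110/331) = +1 → QR.
(238/331) = +1 → QR.
(252/331) = -1 → non-residue.
(325/331) = -1 → non-residue.
Total quadratic residues among the 5: 2.

2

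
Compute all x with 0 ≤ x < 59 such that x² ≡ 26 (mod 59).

12, 47

Since 59 ≡ 3 (mod 4), a square root of 26 is 26^((59+1)/4) = 26^15 mod 59.
Repeated squaring: 26^2≡27, 26^4≡21, 26^8≡28 (mod 59).
26^15 = 26^(8+4+2+1) ≡ 12 (mod 59).
Check: 12² = 144 ≡ 26 (mod 59). The two roots are 12 and 47.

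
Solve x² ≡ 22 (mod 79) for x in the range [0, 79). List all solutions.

38, 41

Since 79 ≡ 3 (mod 4), a square root of 22 is 22^((79+1)/4) = 22^20 mod 79.
Repeated squaring: 22^2≡10, 22^4≡21, 22^8≡46, 22^16≡62 (mod 79).
22^20 = 22^(16+4) ≡ 38 (mod 79).
Check: 38² = 1444 ≡ 22 (mod 79). The two roots are 38 and 41.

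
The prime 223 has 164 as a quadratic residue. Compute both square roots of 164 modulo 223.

Since 223 ≡ 3 (mod 4), a square root of 164 is 164^((223+1)/4) = 164^56 mod 223.
Repeated squaring: 164^2≡136, 164^4≡210, 164^8≡169, 164^16≡17, 164^32≡66 (mod 223).
164^56 = 164^(32+16+8) ≡ 68 (mod 223).
Check: 68² = 4624 ≡ 164 (mod 223). The two roots are 68 and 155.

68, 155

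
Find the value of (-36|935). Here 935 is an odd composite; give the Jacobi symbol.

First reduce: -36 ≡ 899 (mod 935).
Reciprocity: 899 ≡ 3 and 935 ≡ 3 (mod 4), so (899/935) = −(935/899).
Reduce top mod 899: now compute (36/899).
Pull out 2^2: since 899 ≡ 3 (mod 8), (2/899) = -1, so (2/899)^2 = +1.
Reciprocity: 9 ≡ 1 and 899 ≡ 3 (mod 4), so (9/899) = +(899/9).
Reduce top mod 9: now compute (8/9).
Pull out 2^3: since 9 ≡ 1 (mod 8), (2/9) = +1, so (2/9)^3 = +1.
Reached (1/9) = 1. Collecting the sign flips along the way, the symbol is -1.

-1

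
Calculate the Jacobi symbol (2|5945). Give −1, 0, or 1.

1

Pull out 2: since 5945 ≡ 1 (mod 8), (2/5945) = +1.
Reached (1/5945) = 1. Collecting the sign flips along the way, the symbol is +1.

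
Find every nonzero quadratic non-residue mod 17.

3,5,6,7,10,11,12,14

Square k = 1,…,8 (k and 17−k give the same square):
1²=1, 2²=4, 3²=9, 4²=16, 5²≡8, 6²≡2, 7²≡15, 8²≡13 (mod 17).
The residues are {1, 2, 4, 8, 9, 13, 15, 16}; the non-residues are the remaining 8 nonzero classes.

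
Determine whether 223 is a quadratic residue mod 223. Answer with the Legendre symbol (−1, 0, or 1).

First reduce: 223 ≡ 0 (mod 223).
Top reduces to 0: gcd > 1, so the symbol is 0.

0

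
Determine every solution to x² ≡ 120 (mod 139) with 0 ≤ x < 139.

Since 139 ≡ 3 (mod 4), a square root of 120 is 120^((139+1)/4) = 120^35 mod 139.
Repeated squaring: 120^2≡83, 120^4≡78, 120^8≡107, 120^16≡51, 120^32≡99 (mod 139).
120^35 = 120^(32+2+1) ≡ 113 (mod 139).
Check: 113² = 12769 ≡ 120 (mod 139). The two roots are 26 and 113.

26, 113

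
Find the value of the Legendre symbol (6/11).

Pull out 2: since 11 ≡ 3 (mod 8), (2/11) = -1.
Reciprocity: 3 ≡ 3 and 11 ≡ 3 (mod 4), so (3/11) = −(11/3).
Reduce top mod 3: now compute (2/3).
Pull out 2: since 3 ≡ 3 (mod 8), (2/3) = -1.
Reached (1/3) = 1. Collecting the sign flips along the way, the symbol is -1.

-1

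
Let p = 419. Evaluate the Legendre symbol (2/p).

Pull out 2: since 419 ≡ 3 (mod 8), (2/419) = -1.
Reached (1/419) = 1. Collecting the sign flips along the way, the symbol is -1.

-1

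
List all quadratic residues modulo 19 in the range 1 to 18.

1, 4, 5, 6, 7, 9, 11, 16, 17

Square k = 1,…,9 (k and 19−k give the same square):
1²=1, 2²=4, 3²=9, 4²=16, 5²≡6, 6²≡17, 7²≡11, 8²≡7, 9²≡5 (mod 19).
So the quadratic residues mod 19 are {1, 4, 5, 6, 7, 9, 11, 16, 17}.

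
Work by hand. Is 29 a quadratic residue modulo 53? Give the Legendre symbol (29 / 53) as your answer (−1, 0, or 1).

1

Reciprocity: 29 ≡ 1 and 53 ≡ 1 (mod 4), so (29/53) = +(53/29).
Reduce top mod 29: now compute (24/29).
Pull out 2^3: since 29 ≡ 5 (mod 8), (2/29) = -1, so (2/29)^3 = -1.
Reciprocity: 3 ≡ 3 and 29 ≡ 1 (mod 4), so (3/29) = +(29/3).
Reduce top mod 3: now compute (2/3).
Pull out 2: since 3 ≡ 3 (mod 8), (2/3) = -1.
Reached (1/3) = 1. Collecting the sign flips along the way, the symbol is +1.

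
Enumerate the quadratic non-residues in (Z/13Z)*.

2 5 6 7 8 11

Square k = 1,…,6 (k and 13−k give the same square):
1²=1, 2²=4, 3²=9, 4²≡3, 5²≡12, 6²≡10 (mod 13).
The residues are {1, 3, 4, 9, 10, 12}; the non-residues are the remaining 6 nonzero classes.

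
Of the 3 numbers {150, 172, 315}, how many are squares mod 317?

2

(150/317) = +1 → QR.
(172/317) = +1 → QR.
(315/317) = -1 → non-residue.
Total quadratic residues among the 3: 2.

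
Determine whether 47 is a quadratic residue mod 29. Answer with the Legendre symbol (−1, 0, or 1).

-1

Euler's criterion: (47/29) ≡ 18^14 (mod 29).
18^2 ≡ 5 (mod 29)
18^4 ≡ 25 (mod 29)
18^8 ≡ 16 (mod 29)
18^14 = 18^(8+4+2) ≡ 28 (mod 29).
Result is 28 ≡ −1, so (47/29) = −1.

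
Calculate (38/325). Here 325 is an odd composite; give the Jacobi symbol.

Pull out 2: since 325 ≡ 5 (mod 8), (2/325) = -1.
Reciprocity: 19 ≡ 3 and 325 ≡ 1 (mod 4), so (19/325) = +(325/19).
Reduce top mod 19: now compute (2/19).
Pull out 2: since 19 ≡ 3 (mod 8), (2/19) = -1.
Reached (1/19) = 1. Collecting the sign flips along the way, the symbol is +1.

1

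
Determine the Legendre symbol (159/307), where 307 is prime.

-1

Euler's criterion: (159/307) ≡ 159^153 (mod 307).
159^2 ≡ 107 (mod 307)
159^4 ≡ 90 (mod 307)
159^8 ≡ 118 (mod 307)
159^16 ≡ 109 (mod 307)
159^32 ≡ 215 (mod 307)
159^64 ≡ 175 (mod 307)
159^128 ≡ 232 (mod 307)
159^153 = 159^(128+16+8+1) ≡ 306 (mod 307).
Result is 306 ≡ −1, so (159/307) = −1.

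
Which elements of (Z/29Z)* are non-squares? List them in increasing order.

Square k = 1,…,14 (k and 29−k give the same square):
1²=1, 2²=4, 3²=9, 4²=16, 5²=25, 6²≡7, 7²≡20, 8²≡6, 9²≡23, 10²≡13, 11²≡5, 12²≡28, 13²≡24, 14²≡22 (mod 29).
The residues are {1, 4, 5, 6, 7, 9, 13, 16, 20, 22, 23, 24, 25, 28}; the non-residues are the remaining 14 nonzero classes.

2,3,8,10,11,12,14,15,17,18,19,21,26,27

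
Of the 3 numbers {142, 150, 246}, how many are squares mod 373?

0

(142/373) = -1 → non-residue.
(150/373) = -1 → non-residue.
(246/373) = -1 → non-residue.
Total quadratic residues among the 3: 0.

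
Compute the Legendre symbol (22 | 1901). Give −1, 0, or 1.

-1

Pull out 2: since 1901 ≡ 5 (mod 8), (2/1901) = -1.
Reciprocity: 11 ≡ 3 and 1901 ≡ 1 (mod 4), so (11/1901) = +(1901/11).
Reduce top mod 11: now compute (9/11).
Reciprocity: 9 ≡ 1 and 11 ≡ 3 (mod 4), so (9/11) = +(11/9).
Reduce top mod 9: now compute (2/9).
Pull out 2: since 9 ≡ 1 (mod 8), (2/9) = +1.
Reached (1/9) = 1. Collecting the sign flips along the way, the symbol is -1.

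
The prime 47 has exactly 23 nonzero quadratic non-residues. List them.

Square k = 1,…,23 (k and 47−k give the same square):
1²=1, 2²=4, 3²=9, 4²=16, 5²=25, 6²=36, 7²≡2, 8²≡17, 9²≡34, 10²≡6, 11²≡27, 12²≡3, 13²≡28, 14²≡8, 15²≡37, 16²≡21, 17²≡7, 18²≡42, 19²≡32, 20²≡24, 21²≡18, 22²≡14, 23²≡12 (mod 47).
The residues are {1, 2, 3, 4, 6, 7, 8, 9, 12, 14, 16, 17, 18, 21, 24, 25, 27, 28, 32, 34, 36, 37, 42}; the non-residues are the remaining 23 nonzero classes.

5,10,11,13,15,19,20,22,23,26,29,30,31,33,35,38,39,40,41,43,44,45,46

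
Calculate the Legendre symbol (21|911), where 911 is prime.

Reciprocity: 21 ≡ 1 and 911 ≡ 3 (mod 4), so (21/911) = +(911/21).
Reduce top mod 21: now compute (8/21).
Pull out 2^3: since 21 ≡ 5 (mod 8), (2/21) = -1, so (2/21)^3 = -1.
Reached (1/21) = 1. Collecting the sign flips along the way, the symbol is -1.

-1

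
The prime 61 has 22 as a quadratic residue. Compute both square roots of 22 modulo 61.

61 ≡ 1 (mod 4), so we find a root by search.
Trying successive values, 12² = 144 ≡ 22 (mod 61). The other root is 61 − 12 = 49.

12, 49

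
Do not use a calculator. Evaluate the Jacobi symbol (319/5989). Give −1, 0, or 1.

-1

Reciprocity: 319 ≡ 3 and 5989 ≡ 1 (mod 4), so (319/5989) = +(5989/319).
Reduce top mod 319: now compute (247/319).
Reciprocity: 247 ≡ 3 and 319 ≡ 3 (mod 4), so (247/319) = −(319/247).
Reduce top mod 247: now compute (72/247).
Pull out 2^3: since 247 ≡ 7 (mod 8), (2/247) = +1, so (2/247)^3 = +1.
Reciprocity: 9 ≡ 1 and 247 ≡ 3 (mod 4), so (9/247) = +(247/9).
Reduce top mod 9: now compute (4/9).
Pull out 2^2: since 9 ≡ 1 (mod 8), (2/9) = +1, so (2/9)^2 = +1.
Reached (1/9) = 1. Collecting the sign flips along the way, the symbol is -1.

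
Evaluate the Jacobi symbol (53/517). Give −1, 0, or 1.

1

Reciprocity: 53 ≡ 1 and 517 ≡ 1 (mod 4), so (53/517) = +(517/53).
Reduce top mod 53: now compute (40/53).
Pull out 2^3: since 53 ≡ 5 (mod 8), (2/53) = -1, so (2/53)^3 = -1.
Reciprocity: 5 ≡ 1 and 53 ≡ 1 (mod 4), so (5/53) = +(53/5).
Reduce top mod 5: now compute (3/5).
Reciprocity: 3 ≡ 3 and 5 ≡ 1 (mod 4), so (3/5) = +(5/3).
Reduce top mod 3: now compute (2/3).
Pull out 2: since 3 ≡ 3 (mod 8), (2/3) = -1.
Reached (1/3) = 1. Collecting the sign flips along the way, the symbol is +1.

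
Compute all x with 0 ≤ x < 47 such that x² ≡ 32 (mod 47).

19, 28

Since 47 ≡ 3 (mod 4), a square root of 32 is 32^((47+1)/4) = 32^12 mod 47.
Repeated squaring: 32^2≡37, 32^4≡6, 32^8≡36 (mod 47).
32^12 = 32^(8+4) ≡ 28 (mod 47).
Check: 28² = 784 ≡ 32 (mod 47). The two roots are 19 and 28.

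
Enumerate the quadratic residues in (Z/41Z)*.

1 2 4 5 8 9 10 16 18 20 21 23 25 31 32 33 36 37 39 40

Square k = 1,…,20 (k and 41−k give the same square):
1²=1, 2²=4, 3²=9, 4²=16, 5²=25, 6²=36, 7²≡8, 8²≡23, 9²≡40, 10²≡18, 11²≡39, 12²≡21, 13²≡5, 14²≡32, 15²≡20, 16²≡10, 17²≡2, 18²≡37, 19²≡33, 20²≡31 (mod 41).
So the quadratic residues mod 41 are {1, 2, 4, 5, 8, 9, 10, 16, 18, 20, 21, 23, 25, 31, 32, 33, 36, 37, 39, 40}.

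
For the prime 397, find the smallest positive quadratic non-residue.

2

(2/397) = −1, so 2 is the smallest positive non-residue mod 397.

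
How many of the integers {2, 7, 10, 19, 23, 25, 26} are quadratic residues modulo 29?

3

(2/29) = -1 → non-residue.
(7/29) = +1 → QR.
(10/29) = -1 → non-residue.
(19/29) = -1 → non-residue.
(23/29) = +1 → QR.
(25/29) = +1 → QR.
(26/29) = -1 → non-residue.
Total quadratic residues among the 7: 3.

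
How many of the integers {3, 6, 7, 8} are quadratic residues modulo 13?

1

(3/13) = +1 → QR.
(6/13) = -1 → non-residue.
(7/13) = -1 → non-residue.
(8/13) = -1 → non-residue.
Total quadratic residues among the 4: 1.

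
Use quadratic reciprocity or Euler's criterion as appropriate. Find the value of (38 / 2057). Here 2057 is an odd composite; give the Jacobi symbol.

Pull out 2: since 2057 ≡ 1 (mod 8), (2/2057) = +1.
Reciprocity: 19 ≡ 3 and 2057 ≡ 1 (mod 4), so (19/2057) = +(2057/19).
Reduce top mod 19: now compute (5/19).
Reciprocity: 5 ≡ 1 and 19 ≡ 3 (mod 4), so (5/19) = +(19/5).
Reduce top mod 5: now compute (4/5).
Pull out 2^2: since 5 ≡ 5 (mod 8), (2/5) = -1, so (2/5)^2 = +1.
Reached (1/5) = 1. Collecting the sign flips along the way, the symbol is +1.

1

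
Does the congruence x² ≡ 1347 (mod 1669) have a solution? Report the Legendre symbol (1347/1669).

1

Reciprocity: 1347 ≡ 3 and 1669 ≡ 1 (mod 4), so (1347/1669) = +(1669/1347).
Reduce top mod 1347: now compute (322/1347).
Pull out 2: since 1347 ≡ 3 (mod 8), (2/1347) = -1.
Reciprocity: 161 ≡ 1 and 1347 ≡ 3 (mod 4), so (161/1347) = +(1347/161).
Reduce top mod 161: now compute (59/161).
Reciprocity: 59 ≡ 3 and 161 ≡ 1 (mod 4), so (59/161) = +(161/59).
Reduce top mod 59: now compute (43/59).
Reciprocity: 43 ≡ 3 and 59 ≡ 3 (mod 4), so (43/59) = −(59/43).
Reduce top mod 43: now compute (16/43).
Pull out 2^4: since 43 ≡ 3 (mod 8), (2/43) = -1, so (2/43)^4 = +1.
Reached (1/43) = 1. Collecting the sign flips along the way, the symbol is +1.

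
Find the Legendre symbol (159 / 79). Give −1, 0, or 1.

First reduce: 159 ≡ 1 (mod 79).
Reached (1/79) = 1. Collecting the sign flips along the way, the symbol is +1.

1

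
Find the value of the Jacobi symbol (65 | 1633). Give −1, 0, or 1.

Reciprocity: 65 ≡ 1 and 1633 ≡ 1 (mod 4), so (65/1633) = +(1633/65).
Reduce top mod 65: now compute (8/65).
Pull out 2^3: since 65 ≡ 1 (mod 8), (2/65) = +1, so (2/65)^3 = +1.
Reached (1/65) = 1. Collecting the sign flips along the way, the symbol is +1.

1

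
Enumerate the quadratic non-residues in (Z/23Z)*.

Square k = 1,…,11 (k and 23−k give the same square):
1²=1, 2²=4, 3²=9, 4²=16, 5²≡2, 6²≡13, 7²≡3, 8²≡18, 9²≡12, 10²≡8, 11²≡6 (mod 23).
The residues are {1, 2, 3, 4, 6, 8, 9, 12, 13, 16, 18}; the non-residues are the remaining 11 nonzero classes.

5 7 10 11 14 15 17 19 20 21 22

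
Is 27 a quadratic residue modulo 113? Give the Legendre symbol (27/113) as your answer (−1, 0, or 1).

-1

Euler's criterion: (27/113) ≡ 27^56 (mod 113).
27^2 ≡ 51 (mod 113)
27^4 ≡ 2 (mod 113)
27^8 ≡ 4 (mod 113)
27^16 ≡ 16 (mod 113)
27^32 ≡ 30 (mod 113)
27^56 = 27^(32+16+8) ≡ 112 (mod 113).
Result is 112 ≡ −1, so (27/113) = −1.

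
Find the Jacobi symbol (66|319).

Pull out 2: since 319 ≡ 7 (mod 8), (2/319) = +1.
Reciprocity: 33 ≡ 1 and 319 ≡ 3 (mod 4), so (33/319) = +(319/33).
Reduce top mod 33: now compute (22/33).
Pull out 2: since 33 ≡ 1 (mod 8), (2/33) = +1.
Reciprocity: 11 ≡ 3 and 33 ≡ 1 (mod 4), so (11/33) = +(33/11).
Reduce top mod 11: now compute (0/11).
Top reduces to 0: gcd > 1, so the symbol is 0.

0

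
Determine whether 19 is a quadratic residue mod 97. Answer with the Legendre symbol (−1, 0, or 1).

-1

Euler's criterion: (19/97) ≡ 19^48 (mod 97).
19^2 ≡ 70 (mod 97)
19^4 ≡ 50 (mod 97)
19^8 ≡ 75 (mod 97)
19^16 ≡ 96 (mod 97)
19^32 ≡ 1 (mod 97)
19^48 = 19^(32+16) ≡ 96 (mod 97).
Result is 96 ≡ −1, so (19/97) = −1.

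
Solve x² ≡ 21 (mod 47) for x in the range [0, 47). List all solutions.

Since 47 ≡ 3 (mod 4), a square root of 21 is 21^((47+1)/4) = 21^12 mod 47.
Repeated squaring: 21^2≡18, 21^4≡42, 21^8≡25 (mod 47).
21^12 = 21^(8+4) ≡ 16 (mod 47).
Check: 16² = 256 ≡ 21 (mod 47). The two roots are 16 and 31.

16, 31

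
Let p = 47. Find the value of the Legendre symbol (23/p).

-1

Euler's criterion: (23/47) ≡ 23^23 (mod 47).
23^2 ≡ 12 (mod 47)
23^4 ≡ 3 (mod 47)
23^8 ≡ 9 (mod 47)
23^16 ≡ 34 (mod 47)
23^23 = 23^(16+4+2+1) ≡ 46 (mod 47).
Result is 46 ≡ −1, so (23/47) = −1.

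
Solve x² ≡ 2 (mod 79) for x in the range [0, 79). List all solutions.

9, 70

Since 79 ≡ 3 (mod 4), a square root of 2 is 2^((79+1)/4) = 2^20 mod 79.
Repeated squaring: 2^2≡4, 2^4≡16, 2^8≡19, 2^16≡45 (mod 79).
2^20 = 2^(16+4) ≡ 9 (mod 79).
Check: 9² = 81 ≡ 2 (mod 79). The two roots are 9 and 70.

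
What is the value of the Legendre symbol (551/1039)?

1

Reciprocity: 551 ≡ 3 and 1039 ≡ 3 (mod 4), so (551/1039) = −(1039/551).
Reduce top mod 551: now compute (488/551).
Pull out 2^3: since 551 ≡ 7 (mod 8), (2/551) = +1, so (2/551)^3 = +1.
Reciprocity: 61 ≡ 1 and 551 ≡ 3 (mod 4), so (61/551) = +(551/61).
Reduce top mod 61: now compute (2/61).
Pull out 2: since 61 ≡ 5 (mod 8), (2/61) = -1.
Reached (1/61) = 1. Collecting the sign flips along the way, the symbol is +1.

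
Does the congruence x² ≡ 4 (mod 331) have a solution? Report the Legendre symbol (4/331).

1

Euler's criterion: (4/331) ≡ 4^165 (mod 331).
4^2 ≡ 16 (mod 331)
4^4 ≡ 256 (mod 331)
4^8 ≡ 329 (mod 331)
4^16 ≡ 4 (mod 331)
4^32 ≡ 16 (mod 331)
4^64 ≡ 256 (mod 331)
4^128 ≡ 329 (mod 331)
4^165 = 4^(128+32+4+1) ≡ 1 (mod 331).
Result is 1, so (4/331) = 1.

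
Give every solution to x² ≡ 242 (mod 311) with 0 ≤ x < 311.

104, 207

Since 311 ≡ 3 (mod 4), a square root of 242 is 242^((311+1)/4) = 242^78 mod 311.
Repeated squaring: 242^2≡96, 242^4≡197, 242^8≡245, 242^16≡2, 242^32≡4, 242^64≡16 (mod 311).
242^78 = 242^(64+8+4+2) ≡ 104 (mod 311).
Check: 104² = 10816 ≡ 242 (mod 311). The two roots are 104 and 207.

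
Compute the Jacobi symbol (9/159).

Reciprocity: 9 ≡ 1 and 159 ≡ 3 (mod 4), so (9/159) = +(159/9).
Reduce top mod 9: now compute (6/9).
Pull out 2: since 9 ≡ 1 (mod 8), (2/9) = +1.
Reciprocity: 3 ≡ 3 and 9 ≡ 1 (mod 4), so (3/9) = +(9/3).
Reduce top mod 3: now compute (0/3).
Top reduces to 0: gcd > 1, so the symbol is 0.

0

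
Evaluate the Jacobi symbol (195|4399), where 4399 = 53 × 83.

Reciprocity: 195 ≡ 3 and 4399 ≡ 3 (mod 4), so (195/4399) = −(4399/195).
Reduce top mod 195: now compute (109/195).
Reciprocity: 109 ≡ 1 and 195 ≡ 3 (mod 4), so (109/195) = +(195/109).
Reduce top mod 109: now compute (86/109).
Pull out 2: since 109 ≡ 5 (mod 8), (2/109) = -1.
Reciprocity: 43 ≡ 3 and 109 ≡ 1 (mod 4), so (43/109) = +(109/43).
Reduce top mod 43: now compute (23/43).
Reciprocity: 23 ≡ 3 and 43 ≡ 3 (mod 4), so (23/43) = −(43/23).
Reduce top mod 23: now compute (20/23).
Pull out 2^2: since 23 ≡ 7 (mod 8), (2/23) = +1, so (2/23)^2 = +1.
Reciprocity: 5 ≡ 1 and 23 ≡ 3 (mod 4), so (5/23) = +(23/5).
Reduce top mod 5: now compute (3/5).
Reciprocity: 3 ≡ 3 and 5 ≡ 1 (mod 4), so (3/5) = +(5/3).
Reduce top mod 3: now compute (2/3).
Pull out 2: since 3 ≡ 3 (mod 8), (2/3) = -1.
Reached (1/3) = 1. Collecting the sign flips along the way, the symbol is +1.

1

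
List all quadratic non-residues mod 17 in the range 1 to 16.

Square k = 1,…,8 (k and 17−k give the same square):
1²=1, 2²=4, 3²=9, 4²=16, 5²≡8, 6²≡2, 7²≡15, 8²≡13 (mod 17).
The residues are {1, 2, 4, 8, 9, 13, 15, 16}; the non-residues are the remaining 8 nonzero classes.

3,5,6,7,10,11,12,14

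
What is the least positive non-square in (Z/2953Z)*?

5

(2/2953) = +1, so 2 is a residue.
(3/2953) = +1, so 3 is a residue.
(4/2953) = +1, so 4 is a residue.
(5/2953) = −1, so 5 is the smallest positive non-residue mod 2953.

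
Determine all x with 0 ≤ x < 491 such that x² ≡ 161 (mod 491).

120, 371

Since 491 ≡ 3 (mod 4), a square root of 161 is 161^((491+1)/4) = 161^123 mod 491.
Repeated squaring: 161^2≡389, 161^4≡93, 161^8≡302, 161^16≡369, 161^32≡154, 161^64≡148 (mod 491).
161^123 = 161^(64+32+16+8+2+1) ≡ 371 (mod 491).
Check: 371² = 137641 ≡ 161 (mod 491). The two roots are 120 and 371.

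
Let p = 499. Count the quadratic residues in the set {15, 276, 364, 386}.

3

(15/499) = -1 → non-residue.
(276/499) = +1 → QR.
(364/499) = +1 → QR.
(386/499) = +1 → QR.
Total quadratic residues among the 4: 3.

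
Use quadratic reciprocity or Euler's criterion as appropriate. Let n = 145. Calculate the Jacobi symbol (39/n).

Reciprocity: 39 ≡ 3 and 145 ≡ 1 (mod 4), so (39/145) = +(145/39).
Reduce top mod 39: now compute (28/39).
Pull out 2^2: since 39 ≡ 7 (mod 8), (2/39) = +1, so (2/39)^2 = +1.
Reciprocity: 7 ≡ 3 and 39 ≡ 3 (mod 4), so (7/39) = −(39/7).
Reduce top mod 7: now compute (4/7).
Pull out 2^2: since 7 ≡ 7 (mod 8), (2/7) = +1, so (2/7)^2 = +1.
Reached (1/7) = 1. Collecting the sign flips along the way, the symbol is -1.

-1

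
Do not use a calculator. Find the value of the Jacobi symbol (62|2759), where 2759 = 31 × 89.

0

Pull out 2: since 2759 ≡ 7 (mod 8), (2/2759) = +1.
Reciprocity: 31 ≡ 3 and 2759 ≡ 3 (mod 4), so (31/2759) = −(2759/31).
Reduce top mod 31: now compute (0/31).
Top reduces to 0: gcd > 1, so the symbol is 0.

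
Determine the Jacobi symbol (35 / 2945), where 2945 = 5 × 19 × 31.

Reciprocity: 35 ≡ 3 and 2945 ≡ 1 (mod 4), so (35/2945) = +(2945/35).
Reduce top mod 35: now compute (5/35).
Reciprocity: 5 ≡ 1 and 35 ≡ 3 (mod 4), so (5/35) = +(35/5).
Reduce top mod 5: now compute (0/5).
Top reduces to 0: gcd > 1, so the symbol is 0.

0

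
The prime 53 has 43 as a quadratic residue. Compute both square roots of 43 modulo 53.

53 ≡ 1 (mod 4), so we find a root by search.
Trying successive values, 19² = 361 ≡ 43 (mod 53). The other root is 53 − 19 = 34.

19, 34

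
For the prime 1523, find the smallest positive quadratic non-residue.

(2/1523) = −1, so 2 is the smallest positive non-residue mod 1523.

2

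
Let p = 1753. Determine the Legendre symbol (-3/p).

1

First reduce: -3 ≡ 1750 (mod 1753).
Pull out 2: since 1753 ≡ 1 (mod 8), (2/1753) = +1.
Reciprocity: 875 ≡ 3 and 1753 ≡ 1 (mod 4), so (875/1753) = +(1753/875).
Reduce top mod 875: now compute (3/875).
Reciprocity: 3 ≡ 3 and 875 ≡ 3 (mod 4), so (3/875) = −(875/3).
Reduce top mod 3: now compute (2/3).
Pull out 2: since 3 ≡ 3 (mod 8), (2/3) = -1.
Reached (1/3) = 1. Collecting the sign flips along the way, the symbol is +1.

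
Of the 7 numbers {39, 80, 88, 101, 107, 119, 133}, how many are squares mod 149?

6

(39/149) = +1 → QR.
(80/149) = +1 → QR.
(88/149) = +1 → QR.
(101/149) = -1 → non-residue.
(107/149) = +1 → QR.
(119/149) = +1 → QR.
(133/149) = +1 → QR.
Total quadratic residues among the 7: 6.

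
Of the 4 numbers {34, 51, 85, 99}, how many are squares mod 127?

2

(34/127) = +1 → QR.
(51/127) = -1 → non-residue.
(85/127) = -1 → non-residue.
(99/127) = +1 → QR.
Total quadratic residues among the 4: 2.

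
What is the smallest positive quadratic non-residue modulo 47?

5

(2/47) = +1, so 2 is a residue.
(3/47) = +1, so 3 is a residue.
(4/47) = +1, so 4 is a residue.
(5/47) = −1, so 5 is the smallest positive non-residue mod 47.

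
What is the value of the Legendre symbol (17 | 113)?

-1

Euler's criterion: (17/113) ≡ 17^56 (mod 113).
17^2 ≡ 63 (mod 113)
17^4 ≡ 14 (mod 113)
17^8 ≡ 83 (mod 113)
17^16 ≡ 109 (mod 113)
17^32 ≡ 16 (mod 113)
17^56 = 17^(32+16+8) ≡ 112 (mod 113).
Result is 112 ≡ −1, so (17/113) = −1.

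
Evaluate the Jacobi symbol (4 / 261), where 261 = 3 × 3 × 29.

Pull out 2^2: since 261 ≡ 5 (mod 8), (2/261) = -1, so (2/261)^2 = +1.
Reached (1/261) = 1. Collecting the sign flips along the way, the symbol is +1.

1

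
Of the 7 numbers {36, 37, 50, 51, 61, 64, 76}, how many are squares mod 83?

5

(36/83) = +1 → QR.
(37/83) = +1 → QR.
(50/83) = -1 → non-residue.
(51/83) = +1 → QR.
(61/83) = +1 → QR.
(64/83) = +1 → QR.
(76/83) = -1 → non-residue.
Total quadratic residues among the 7: 5.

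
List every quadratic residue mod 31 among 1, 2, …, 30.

Square k = 1,…,15 (k and 31−k give the same square):
1²=1, 2²=4, 3²=9, 4²=16, 5²=25, 6²≡5, 7²≡18, 8²≡2, 9²≡19, 10²≡7, 11²≡28, 12²≡20, 13²≡14, 14²≡10, 15²≡8 (mod 31).
So the quadratic residues mod 31 are {1, 2, 4, 5, 7, 8, 9, 10, 14, 16, 18, 19, 20, 25, 28}.

1 2 4 5 7 8 9 10 14 16 18 19 20 25 28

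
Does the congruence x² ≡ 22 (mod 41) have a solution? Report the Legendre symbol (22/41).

Euler's criterion: (22/41) ≡ 22^20 (mod 41).
22^2 ≡ 33 (mod 41)
22^4 ≡ 23 (mod 41)
22^8 ≡ 37 (mod 41)
22^16 ≡ 16 (mod 41)
22^20 = 22^(16+4) ≡ 40 (mod 41).
Result is 40 ≡ −1, so (22/41) = −1.

-1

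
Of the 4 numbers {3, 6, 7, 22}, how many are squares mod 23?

2

(3/23) = +1 → QR.
(6/23) = +1 → QR.
(7/23) = -1 → non-residue.
(22/23) = -1 → non-residue.
Total quadratic residues among the 4: 2.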